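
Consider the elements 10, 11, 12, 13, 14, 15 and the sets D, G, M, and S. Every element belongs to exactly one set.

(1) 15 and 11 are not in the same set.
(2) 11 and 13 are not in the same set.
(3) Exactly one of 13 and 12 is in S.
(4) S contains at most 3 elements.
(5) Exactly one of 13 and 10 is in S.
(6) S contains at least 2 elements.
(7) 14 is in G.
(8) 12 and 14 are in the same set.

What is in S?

S = {13, 15}

From (7): 14 ∈ G.
(8): 12 matches 14: 12 ∉ D.
(8): 12 matches 14: 12 ∈ G.
(3) (exactly one): 13 ∈ S.
(5) (exactly one): 10 ∉ S.
(2): 11 ∉ S.
(6): only 2 candidates remain for S, so all are in.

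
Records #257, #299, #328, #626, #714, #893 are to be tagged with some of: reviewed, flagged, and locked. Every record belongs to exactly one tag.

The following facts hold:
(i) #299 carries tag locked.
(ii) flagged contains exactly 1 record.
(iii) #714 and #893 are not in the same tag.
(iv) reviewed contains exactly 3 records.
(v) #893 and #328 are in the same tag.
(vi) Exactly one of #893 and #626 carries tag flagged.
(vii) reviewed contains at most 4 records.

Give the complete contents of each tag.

reviewed = {#257, #328, #893}; flagged = {#626}; locked = {#299, #714}

From (i): #299 ∈ locked.
Suppose #257 ∉ reviewed: no assignment then satisfies all the clues, so #257 ∈ reviewed.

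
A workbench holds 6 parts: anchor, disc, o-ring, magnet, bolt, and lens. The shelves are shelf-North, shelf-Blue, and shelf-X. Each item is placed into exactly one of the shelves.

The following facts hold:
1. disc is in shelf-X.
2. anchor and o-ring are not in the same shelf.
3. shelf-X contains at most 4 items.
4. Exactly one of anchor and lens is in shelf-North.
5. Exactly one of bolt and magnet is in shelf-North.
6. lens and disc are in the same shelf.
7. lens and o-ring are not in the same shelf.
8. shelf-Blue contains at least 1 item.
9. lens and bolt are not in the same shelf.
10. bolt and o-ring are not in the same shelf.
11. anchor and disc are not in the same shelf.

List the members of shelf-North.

From (1): disc ∈ shelf-X.
(6): lens matches disc: lens ∉ shelf-North.
(6): lens matches disc: lens ∉ shelf-Blue.
(6): lens matches disc: lens ∈ shelf-X.
(7): o-ring ∉ shelf-X.
(9): bolt ∉ shelf-X.
(11): anchor ∉ shelf-X.
(4) (exactly one): anchor ∈ shelf-North.
(2): o-ring ∉ shelf-North.
Only one shelf left: o-ring ∈ shelf-Blue.
(10): bolt ∉ shelf-Blue.
(5) (exactly one): magnet ∉ shelf-North.

shelf-North = {anchor, bolt}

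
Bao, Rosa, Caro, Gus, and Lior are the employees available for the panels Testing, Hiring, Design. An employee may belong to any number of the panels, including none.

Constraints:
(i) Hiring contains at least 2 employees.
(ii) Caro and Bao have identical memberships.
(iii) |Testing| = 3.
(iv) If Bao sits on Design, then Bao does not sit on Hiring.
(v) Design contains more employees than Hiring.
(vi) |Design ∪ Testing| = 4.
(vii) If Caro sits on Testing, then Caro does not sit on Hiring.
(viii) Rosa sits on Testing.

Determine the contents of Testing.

Testing = {Bao, Caro, Rosa}

From (viii): Rosa ∈ Testing.
Suppose Bao ∉ Testing: no assignment then satisfies all the clues, so Bao ∈ Testing.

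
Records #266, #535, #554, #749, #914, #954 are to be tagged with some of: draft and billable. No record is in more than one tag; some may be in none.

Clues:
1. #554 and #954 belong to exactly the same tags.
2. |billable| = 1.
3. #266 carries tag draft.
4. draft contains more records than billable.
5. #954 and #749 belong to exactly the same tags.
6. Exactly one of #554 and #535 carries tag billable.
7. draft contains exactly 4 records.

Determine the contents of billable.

billable = {#535}

From (3): #266 ∈ draft.
Suppose #535 ∉ billable: no assignment then satisfies all the clues, so #535 ∈ billable.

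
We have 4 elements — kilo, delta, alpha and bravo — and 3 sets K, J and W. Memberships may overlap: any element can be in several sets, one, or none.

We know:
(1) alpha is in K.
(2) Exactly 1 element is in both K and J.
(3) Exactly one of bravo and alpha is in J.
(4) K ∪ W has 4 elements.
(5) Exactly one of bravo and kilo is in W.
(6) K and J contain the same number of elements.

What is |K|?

2

From (1): alpha ∈ K.
Suppose delta ∈ K: no assignment then satisfies all the clues, so delta ∉ K.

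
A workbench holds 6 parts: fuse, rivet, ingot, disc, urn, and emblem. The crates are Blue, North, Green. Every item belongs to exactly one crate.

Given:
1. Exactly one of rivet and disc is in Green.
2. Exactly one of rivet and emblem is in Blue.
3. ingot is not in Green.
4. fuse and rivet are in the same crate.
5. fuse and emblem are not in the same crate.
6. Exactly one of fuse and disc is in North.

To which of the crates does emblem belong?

emblem: Blue

From (3): ingot ∉ Green.
Suppose emblem ∉ Blue: no assignment then satisfies all the clues, so emblem ∈ Blue.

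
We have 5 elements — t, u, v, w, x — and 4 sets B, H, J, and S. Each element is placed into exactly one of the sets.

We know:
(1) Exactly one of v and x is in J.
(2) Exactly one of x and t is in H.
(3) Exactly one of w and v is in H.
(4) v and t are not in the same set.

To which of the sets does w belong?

w: H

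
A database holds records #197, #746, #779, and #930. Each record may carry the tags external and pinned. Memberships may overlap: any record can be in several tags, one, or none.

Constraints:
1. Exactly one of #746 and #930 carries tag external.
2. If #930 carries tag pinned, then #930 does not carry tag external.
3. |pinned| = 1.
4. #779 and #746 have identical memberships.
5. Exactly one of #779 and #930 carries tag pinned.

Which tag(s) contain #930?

#930: pinned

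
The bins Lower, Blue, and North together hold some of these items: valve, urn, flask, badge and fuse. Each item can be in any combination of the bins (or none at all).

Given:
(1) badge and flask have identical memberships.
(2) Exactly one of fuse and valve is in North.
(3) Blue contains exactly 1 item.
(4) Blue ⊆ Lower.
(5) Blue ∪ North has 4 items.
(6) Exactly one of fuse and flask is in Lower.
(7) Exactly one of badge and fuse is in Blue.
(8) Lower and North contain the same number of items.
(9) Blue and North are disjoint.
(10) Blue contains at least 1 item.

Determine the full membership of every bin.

Lower = {fuse, urn, valve}; Blue = {fuse}; North = {badge, flask, valve}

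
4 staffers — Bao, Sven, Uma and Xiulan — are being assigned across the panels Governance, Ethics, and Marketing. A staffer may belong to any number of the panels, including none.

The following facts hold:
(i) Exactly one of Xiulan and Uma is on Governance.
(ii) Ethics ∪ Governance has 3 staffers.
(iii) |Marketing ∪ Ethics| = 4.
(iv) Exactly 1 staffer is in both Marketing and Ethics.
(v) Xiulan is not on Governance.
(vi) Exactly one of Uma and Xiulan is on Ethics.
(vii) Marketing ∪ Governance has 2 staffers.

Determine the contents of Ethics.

Ethics = {Bao, Sven, Uma}

From (v): Xiulan ∉ Governance.
(i) (exactly one): Uma ∈ Governance.
Suppose Bao ∉ Ethics: no assignment then satisfies all the clues, so Bao ∈ Ethics.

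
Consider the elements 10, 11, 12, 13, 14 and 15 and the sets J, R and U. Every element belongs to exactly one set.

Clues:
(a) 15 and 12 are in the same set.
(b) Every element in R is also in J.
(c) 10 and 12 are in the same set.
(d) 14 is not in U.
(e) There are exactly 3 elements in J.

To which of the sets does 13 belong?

From (d): 14 ∉ U.
Suppose 13 ∉ J: no assignment then satisfies all the clues, so 13 ∈ J.

13: J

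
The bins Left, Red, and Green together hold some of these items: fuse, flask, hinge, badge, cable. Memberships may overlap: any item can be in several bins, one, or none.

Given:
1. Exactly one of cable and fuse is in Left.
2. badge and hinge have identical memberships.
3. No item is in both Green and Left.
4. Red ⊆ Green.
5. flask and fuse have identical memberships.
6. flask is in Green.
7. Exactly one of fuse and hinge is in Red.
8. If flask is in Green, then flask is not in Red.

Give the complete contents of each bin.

From (6): flask ∈ Green.
(3) (disjoint): flask ∉ Left.
(5): fuse matches flask: fuse ∉ Left.
(5): fuse matches flask: fuse ∈ Green.
(8): flask ∉ Red.
(1) (exactly one): cable ∈ Left.
(3) (disjoint): cable ∉ Green.
(4) contrapositive: cable ∉ Red.
(5): fuse matches flask: fuse ∉ Red.
(7) (exactly one): hinge ∈ Red.
(2): badge matches hinge: badge ∈ Red.
(3) (disjoint): badge ∉ Left.

Left = {cable}; Red = {badge, hinge}; Green = {badge, flask, fuse, hinge}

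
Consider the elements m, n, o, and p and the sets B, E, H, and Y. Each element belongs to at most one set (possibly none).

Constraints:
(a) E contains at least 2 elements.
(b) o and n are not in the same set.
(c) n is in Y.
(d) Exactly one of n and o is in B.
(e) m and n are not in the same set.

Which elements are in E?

E = {m, p}

From (c): n ∈ Y.
(b): o ∉ Y.
(d) (exactly one): o ∈ B.
(e): m ∉ Y.
(a): only 2 candidates remain for E, so all are in.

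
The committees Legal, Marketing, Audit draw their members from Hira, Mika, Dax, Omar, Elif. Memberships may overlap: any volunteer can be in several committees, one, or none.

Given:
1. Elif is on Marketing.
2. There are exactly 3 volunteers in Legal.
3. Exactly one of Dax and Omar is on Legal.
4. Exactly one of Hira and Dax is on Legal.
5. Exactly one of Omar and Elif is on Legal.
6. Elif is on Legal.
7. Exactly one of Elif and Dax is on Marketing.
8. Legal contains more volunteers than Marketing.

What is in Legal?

From (1): Elif ∈ Marketing.
From (6): Elif ∈ Legal.
(5) (exactly one): Omar ∉ Legal.
(7) (exactly one): Dax ∉ Marketing.
(3) (exactly one): Dax ∈ Legal.
(4) (exactly one): Hira ∉ Legal.
(2): only 3 candidates remain for Legal, so all are in.

Legal = {Dax, Elif, Mika}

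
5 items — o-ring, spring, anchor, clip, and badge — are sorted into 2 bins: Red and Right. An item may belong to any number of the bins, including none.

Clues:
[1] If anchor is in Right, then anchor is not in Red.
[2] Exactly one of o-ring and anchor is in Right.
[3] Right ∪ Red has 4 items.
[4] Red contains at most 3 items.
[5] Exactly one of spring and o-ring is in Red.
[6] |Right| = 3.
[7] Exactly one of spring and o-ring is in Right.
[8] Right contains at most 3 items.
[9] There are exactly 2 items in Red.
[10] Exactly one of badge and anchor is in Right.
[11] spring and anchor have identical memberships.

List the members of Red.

Red = {clip, o-ring}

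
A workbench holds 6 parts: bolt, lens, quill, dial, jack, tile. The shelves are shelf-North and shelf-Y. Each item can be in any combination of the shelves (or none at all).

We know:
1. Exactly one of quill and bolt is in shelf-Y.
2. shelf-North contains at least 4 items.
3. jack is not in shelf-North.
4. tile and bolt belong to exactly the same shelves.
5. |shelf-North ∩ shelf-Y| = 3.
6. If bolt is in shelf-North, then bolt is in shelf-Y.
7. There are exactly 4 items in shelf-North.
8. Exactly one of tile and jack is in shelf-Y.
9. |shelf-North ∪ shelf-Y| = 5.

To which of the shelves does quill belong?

quill: shelf-North

From (3): jack ∉ shelf-North.
Suppose quill ∉ shelf-North: no assignment then satisfies all the clues, so quill ∈ shelf-North.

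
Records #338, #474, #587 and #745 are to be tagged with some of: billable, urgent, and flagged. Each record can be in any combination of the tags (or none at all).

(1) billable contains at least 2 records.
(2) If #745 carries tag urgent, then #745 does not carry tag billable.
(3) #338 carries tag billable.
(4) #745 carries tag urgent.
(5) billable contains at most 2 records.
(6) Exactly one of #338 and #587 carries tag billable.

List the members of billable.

billable = {#338, #474}

From (3): #338 ∈ billable.
From (4): #745 ∈ urgent.
(2): #745 ∉ billable.
(6) (exactly one): #587 ∉ billable.
(1): only 2 candidates remain for billable, so all are in.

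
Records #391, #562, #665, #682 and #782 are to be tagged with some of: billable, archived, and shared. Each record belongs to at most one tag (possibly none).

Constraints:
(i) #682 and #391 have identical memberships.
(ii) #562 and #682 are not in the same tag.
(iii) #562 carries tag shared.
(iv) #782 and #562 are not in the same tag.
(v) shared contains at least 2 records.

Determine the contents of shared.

shared = {#562, #665}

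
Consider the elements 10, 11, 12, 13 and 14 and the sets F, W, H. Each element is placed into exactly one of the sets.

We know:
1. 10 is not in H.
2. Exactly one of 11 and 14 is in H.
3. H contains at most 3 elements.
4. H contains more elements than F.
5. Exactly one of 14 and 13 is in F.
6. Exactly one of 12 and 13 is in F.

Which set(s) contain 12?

From (1): 10 ∉ H.
Suppose 12 ∈ F: no assignment then satisfies all the clues, so 12 ∉ F.

12: H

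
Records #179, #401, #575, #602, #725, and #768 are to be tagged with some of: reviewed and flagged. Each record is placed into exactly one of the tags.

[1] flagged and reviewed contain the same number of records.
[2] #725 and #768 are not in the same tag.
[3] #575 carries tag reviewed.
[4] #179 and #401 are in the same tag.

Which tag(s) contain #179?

#179: flagged

From (3): #575 ∈ reviewed.
Suppose #179 ∈ reviewed: no assignment then satisfies all the clues, so #179 ∉ reviewed.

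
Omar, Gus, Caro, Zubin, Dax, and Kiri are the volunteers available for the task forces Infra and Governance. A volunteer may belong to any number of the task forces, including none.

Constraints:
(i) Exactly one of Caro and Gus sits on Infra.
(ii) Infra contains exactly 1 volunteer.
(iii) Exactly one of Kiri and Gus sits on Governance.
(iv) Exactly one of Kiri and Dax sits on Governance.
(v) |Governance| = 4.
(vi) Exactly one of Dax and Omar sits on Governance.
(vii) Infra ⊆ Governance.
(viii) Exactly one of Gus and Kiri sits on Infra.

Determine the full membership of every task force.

Infra = {Gus}; Governance = {Caro, Dax, Gus, Zubin}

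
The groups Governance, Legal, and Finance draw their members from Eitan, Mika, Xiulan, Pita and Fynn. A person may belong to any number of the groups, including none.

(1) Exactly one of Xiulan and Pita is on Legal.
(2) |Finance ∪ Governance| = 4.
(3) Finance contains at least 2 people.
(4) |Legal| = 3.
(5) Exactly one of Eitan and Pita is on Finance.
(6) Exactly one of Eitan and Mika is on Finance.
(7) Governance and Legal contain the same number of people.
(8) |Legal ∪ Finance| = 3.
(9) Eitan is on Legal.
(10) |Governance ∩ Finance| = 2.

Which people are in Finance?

From (9): Eitan ∈ Legal.
Suppose Eitan ∉ Finance: no assignment then satisfies all the clues, so Eitan ∈ Finance.

Finance = {Eitan, Fynn, Xiulan}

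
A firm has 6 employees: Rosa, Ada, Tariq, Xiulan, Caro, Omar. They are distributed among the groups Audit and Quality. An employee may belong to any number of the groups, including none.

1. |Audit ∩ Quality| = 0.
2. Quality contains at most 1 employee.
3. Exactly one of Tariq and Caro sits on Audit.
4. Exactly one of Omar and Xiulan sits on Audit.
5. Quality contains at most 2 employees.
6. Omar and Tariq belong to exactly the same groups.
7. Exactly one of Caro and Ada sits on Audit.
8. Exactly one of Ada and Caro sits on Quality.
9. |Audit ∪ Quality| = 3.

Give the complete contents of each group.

Audit = {Caro, Xiulan}; Quality = {Ada}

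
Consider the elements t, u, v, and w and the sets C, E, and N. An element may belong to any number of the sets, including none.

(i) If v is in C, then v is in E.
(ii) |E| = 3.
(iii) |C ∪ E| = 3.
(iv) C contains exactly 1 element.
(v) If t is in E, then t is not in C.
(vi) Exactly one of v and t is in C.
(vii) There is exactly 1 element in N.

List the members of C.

C = {v}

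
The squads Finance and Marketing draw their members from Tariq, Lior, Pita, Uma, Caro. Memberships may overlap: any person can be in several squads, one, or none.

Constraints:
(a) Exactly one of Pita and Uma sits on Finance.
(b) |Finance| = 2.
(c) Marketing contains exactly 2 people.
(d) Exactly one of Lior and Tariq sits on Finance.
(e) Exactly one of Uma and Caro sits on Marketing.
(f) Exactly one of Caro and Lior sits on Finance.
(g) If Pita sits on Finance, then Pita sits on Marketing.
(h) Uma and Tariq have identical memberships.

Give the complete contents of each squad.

Finance = {Lior, Pita}; Marketing = {Caro, Pita}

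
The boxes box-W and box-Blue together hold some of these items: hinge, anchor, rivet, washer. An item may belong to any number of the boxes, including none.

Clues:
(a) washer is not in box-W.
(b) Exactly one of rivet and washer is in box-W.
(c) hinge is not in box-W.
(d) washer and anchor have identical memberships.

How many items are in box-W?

1

From (a): washer ∉ box-W.
From (c): hinge ∉ box-W.
(b) (exactly one): rivet ∈ box-W.
(d): anchor matches washer: anchor ∉ box-W.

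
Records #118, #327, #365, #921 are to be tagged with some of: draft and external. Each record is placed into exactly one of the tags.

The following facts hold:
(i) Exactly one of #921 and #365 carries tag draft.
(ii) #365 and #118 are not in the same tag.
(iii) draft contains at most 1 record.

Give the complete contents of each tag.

draft = {#365}; external = {#118, #327, #921}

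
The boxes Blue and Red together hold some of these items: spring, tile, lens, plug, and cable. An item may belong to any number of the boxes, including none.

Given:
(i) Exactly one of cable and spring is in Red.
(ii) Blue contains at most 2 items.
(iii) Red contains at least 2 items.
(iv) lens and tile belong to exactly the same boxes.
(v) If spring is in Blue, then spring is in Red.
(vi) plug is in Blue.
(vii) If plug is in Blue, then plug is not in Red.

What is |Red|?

3

From (vi): plug ∈ Blue.
(vii): plug ∉ Red.
Suppose tile ∈ Blue: no assignment then satisfies all the clues, so tile ∉ Blue.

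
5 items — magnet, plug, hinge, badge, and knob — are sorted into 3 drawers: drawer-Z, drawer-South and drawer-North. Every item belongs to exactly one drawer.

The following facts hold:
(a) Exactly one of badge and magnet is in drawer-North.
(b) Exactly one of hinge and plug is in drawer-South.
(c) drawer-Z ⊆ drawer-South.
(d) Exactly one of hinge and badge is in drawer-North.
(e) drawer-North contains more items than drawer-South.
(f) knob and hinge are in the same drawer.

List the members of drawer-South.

drawer-South = {badge, plug}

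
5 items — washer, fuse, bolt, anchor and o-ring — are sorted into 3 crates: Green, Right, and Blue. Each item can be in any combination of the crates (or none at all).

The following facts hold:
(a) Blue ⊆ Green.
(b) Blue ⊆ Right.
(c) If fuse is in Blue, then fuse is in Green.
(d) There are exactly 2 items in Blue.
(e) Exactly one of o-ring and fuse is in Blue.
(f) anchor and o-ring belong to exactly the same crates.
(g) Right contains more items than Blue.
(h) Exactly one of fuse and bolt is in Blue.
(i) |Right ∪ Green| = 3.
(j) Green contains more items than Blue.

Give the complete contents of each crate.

Green = {bolt, fuse, washer}; Right = {bolt, fuse, washer}; Blue = {fuse, washer}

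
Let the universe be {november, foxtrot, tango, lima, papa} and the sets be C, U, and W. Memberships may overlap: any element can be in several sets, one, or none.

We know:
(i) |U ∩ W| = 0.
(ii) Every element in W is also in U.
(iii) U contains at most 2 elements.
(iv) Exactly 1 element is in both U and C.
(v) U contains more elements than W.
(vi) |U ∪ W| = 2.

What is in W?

W = {}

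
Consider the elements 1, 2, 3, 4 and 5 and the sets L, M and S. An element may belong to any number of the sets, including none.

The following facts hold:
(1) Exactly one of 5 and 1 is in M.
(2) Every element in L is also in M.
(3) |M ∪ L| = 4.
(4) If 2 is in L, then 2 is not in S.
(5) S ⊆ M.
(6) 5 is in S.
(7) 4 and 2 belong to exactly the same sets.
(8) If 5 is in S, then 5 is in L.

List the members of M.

M = {2, 3, 4, 5}

From (6): 5 ∈ S.
(5) with 5 ∈ S: 5 ∈ M.
(8): 5 ∈ L.
(1) (exactly one): 1 ∉ M.
(2) contrapositive: 1 ∉ L.
(5) contrapositive: 1 ∉ S.
Suppose 2 ∉ M: no assignment then satisfies all the clues, so 2 ∈ M.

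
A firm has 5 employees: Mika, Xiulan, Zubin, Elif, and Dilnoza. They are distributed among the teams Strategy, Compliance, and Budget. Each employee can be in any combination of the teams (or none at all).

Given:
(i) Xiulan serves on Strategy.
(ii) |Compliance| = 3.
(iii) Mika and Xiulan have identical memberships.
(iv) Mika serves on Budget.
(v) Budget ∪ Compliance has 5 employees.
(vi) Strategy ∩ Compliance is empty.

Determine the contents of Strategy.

From (i): Xiulan ∈ Strategy.
From (iv): Mika ∈ Budget.
(iii): Mika matches Xiulan: Mika ∈ Strategy.
(iii): Xiulan matches Mika: Xiulan ∈ Budget.
(vi) (disjoint): Mika ∉ Compliance.
(vi) (disjoint): Xiulan ∉ Compliance.
(ii): only 3 candidates remain for Compliance, so all are in.
(vi) (disjoint): Zubin ∉ Strategy.
(vi) (disjoint): Elif ∉ Strategy.
(vi) (disjoint): Dilnoza ∉ Strategy.

Strategy = {Mika, Xiulan}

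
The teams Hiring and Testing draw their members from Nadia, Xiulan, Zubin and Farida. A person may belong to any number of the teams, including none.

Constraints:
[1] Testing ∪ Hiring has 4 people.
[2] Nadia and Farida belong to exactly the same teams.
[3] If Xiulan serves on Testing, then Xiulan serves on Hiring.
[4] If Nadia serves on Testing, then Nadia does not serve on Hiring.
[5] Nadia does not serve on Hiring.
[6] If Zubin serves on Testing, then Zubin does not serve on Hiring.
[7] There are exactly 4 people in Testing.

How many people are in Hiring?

1

From (5): Nadia ∉ Hiring.
(2): Farida matches Nadia: Farida ∉ Hiring.
(7): only 4 candidates remain for Testing, so all are in.
(3): Xiulan ∈ Hiring.
(6): Zubin ∉ Hiring.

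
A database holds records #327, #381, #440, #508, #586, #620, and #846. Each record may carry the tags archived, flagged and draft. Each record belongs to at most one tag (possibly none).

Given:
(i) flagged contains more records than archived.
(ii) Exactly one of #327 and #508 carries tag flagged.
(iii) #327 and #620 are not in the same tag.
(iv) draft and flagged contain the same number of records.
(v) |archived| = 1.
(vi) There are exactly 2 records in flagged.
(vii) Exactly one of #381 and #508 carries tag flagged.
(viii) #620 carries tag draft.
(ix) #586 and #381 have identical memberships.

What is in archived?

archived = {#327}

From (viii): #620 ∈ draft.
(iii): #327 ∉ draft.
Suppose #327 ∉ archived: no assignment then satisfies all the clues, so #327 ∈ archived.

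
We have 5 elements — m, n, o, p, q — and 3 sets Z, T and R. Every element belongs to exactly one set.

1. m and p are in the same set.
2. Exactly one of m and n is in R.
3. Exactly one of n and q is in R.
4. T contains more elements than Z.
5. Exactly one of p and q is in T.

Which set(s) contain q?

q: Z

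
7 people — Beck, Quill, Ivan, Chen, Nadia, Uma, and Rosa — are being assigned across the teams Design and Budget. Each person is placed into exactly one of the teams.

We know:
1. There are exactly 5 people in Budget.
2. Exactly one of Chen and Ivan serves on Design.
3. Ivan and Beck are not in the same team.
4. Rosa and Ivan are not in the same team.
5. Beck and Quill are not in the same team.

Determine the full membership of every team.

Design = {Ivan, Quill}; Budget = {Beck, Chen, Nadia, Rosa, Uma}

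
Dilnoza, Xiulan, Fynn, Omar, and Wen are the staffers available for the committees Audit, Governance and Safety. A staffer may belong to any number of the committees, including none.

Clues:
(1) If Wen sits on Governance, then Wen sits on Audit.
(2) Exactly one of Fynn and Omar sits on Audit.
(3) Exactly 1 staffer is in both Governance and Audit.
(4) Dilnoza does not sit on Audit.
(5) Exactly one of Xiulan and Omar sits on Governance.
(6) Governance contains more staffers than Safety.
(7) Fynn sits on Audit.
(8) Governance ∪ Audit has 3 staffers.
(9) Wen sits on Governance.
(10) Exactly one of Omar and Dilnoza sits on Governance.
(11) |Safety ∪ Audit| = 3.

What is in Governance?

Governance = {Omar, Wen}

From (4): Dilnoza ∉ Audit.
From (7): Fynn ∈ Audit.
From (9): Wen ∈ Governance.
(1): Wen ∈ Audit.
(2) (exactly one): Omar ∉ Audit.
Suppose Dilnoza ∈ Governance: no assignment then satisfies all the clues, so Dilnoza ∉ Governance.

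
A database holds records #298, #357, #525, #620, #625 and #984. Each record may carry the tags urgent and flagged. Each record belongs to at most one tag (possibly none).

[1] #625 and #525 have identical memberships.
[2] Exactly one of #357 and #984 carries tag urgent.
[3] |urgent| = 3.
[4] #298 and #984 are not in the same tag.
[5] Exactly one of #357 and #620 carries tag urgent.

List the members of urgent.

urgent = {#357, #525, #625}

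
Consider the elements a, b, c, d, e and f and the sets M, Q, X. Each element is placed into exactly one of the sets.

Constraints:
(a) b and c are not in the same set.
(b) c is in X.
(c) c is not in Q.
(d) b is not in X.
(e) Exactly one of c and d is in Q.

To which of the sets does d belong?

From (b): c ∈ X.
From (d): b ∉ X.
(e) (exactly one): d ∈ Q.

d: Q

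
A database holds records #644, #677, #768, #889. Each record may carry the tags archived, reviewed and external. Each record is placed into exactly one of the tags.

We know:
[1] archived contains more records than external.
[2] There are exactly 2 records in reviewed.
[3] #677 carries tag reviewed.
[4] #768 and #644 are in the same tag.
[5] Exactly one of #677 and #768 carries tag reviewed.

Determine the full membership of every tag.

archived = {#644, #768}; reviewed = {#677, #889}; external = {}

From (3): #677 ∈ reviewed.
(5) (exactly one): #768 ∉ reviewed.
(4): #644 matches #768: #644 ∉ reviewed.
(2): only 2 candidates remain for reviewed, so all are in.
Suppose #644 ∉ archived: no assignment then satisfies all the clues, so #644 ∈ archived.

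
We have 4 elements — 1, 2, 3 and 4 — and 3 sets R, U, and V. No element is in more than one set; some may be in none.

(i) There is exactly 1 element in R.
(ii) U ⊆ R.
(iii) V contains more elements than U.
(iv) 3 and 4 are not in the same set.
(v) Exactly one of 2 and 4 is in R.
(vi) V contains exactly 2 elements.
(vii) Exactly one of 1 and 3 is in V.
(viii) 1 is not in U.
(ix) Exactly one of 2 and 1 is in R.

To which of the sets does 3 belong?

3: none

From (viii): 1 ∉ U.
Suppose 3 ∈ R: no assignment then satisfies all the clues, so 3 ∉ R.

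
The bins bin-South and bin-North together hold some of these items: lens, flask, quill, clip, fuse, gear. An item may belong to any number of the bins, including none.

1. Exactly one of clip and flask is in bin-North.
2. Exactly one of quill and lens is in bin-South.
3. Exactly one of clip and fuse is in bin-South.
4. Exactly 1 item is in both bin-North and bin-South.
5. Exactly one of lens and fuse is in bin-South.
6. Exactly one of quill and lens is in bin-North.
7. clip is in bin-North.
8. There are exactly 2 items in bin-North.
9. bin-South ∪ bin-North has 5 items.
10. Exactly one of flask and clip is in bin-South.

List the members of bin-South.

From (7): clip ∈ bin-North.
(1) (exactly one): flask ∉ bin-North.
Suppose lens ∈ bin-South: no assignment then satisfies all the clues, so lens ∉ bin-South.

bin-South = {flask, fuse, gear, quill}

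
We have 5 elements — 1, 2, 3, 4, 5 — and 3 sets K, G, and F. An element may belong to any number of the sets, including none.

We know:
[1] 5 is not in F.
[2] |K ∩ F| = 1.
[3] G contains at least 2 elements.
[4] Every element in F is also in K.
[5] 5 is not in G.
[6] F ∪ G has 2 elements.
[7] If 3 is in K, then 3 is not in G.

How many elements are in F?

1

From (1): 5 ∉ F.
From (5): 5 ∉ G.
Suppose 3 ∈ F: no assignment then satisfies all the clues, so 3 ∉ F.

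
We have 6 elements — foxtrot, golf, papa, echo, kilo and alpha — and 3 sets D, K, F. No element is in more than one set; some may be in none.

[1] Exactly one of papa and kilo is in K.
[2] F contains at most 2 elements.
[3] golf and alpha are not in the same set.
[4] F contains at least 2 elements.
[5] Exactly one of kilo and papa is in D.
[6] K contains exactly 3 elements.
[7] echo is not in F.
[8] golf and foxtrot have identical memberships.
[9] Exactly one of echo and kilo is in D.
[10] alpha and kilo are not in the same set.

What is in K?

K = {alpha, echo, papa}

From (7): echo ∉ F.
Suppose foxtrot ∈ K: no assignment then satisfies all the clues, so foxtrot ∉ K.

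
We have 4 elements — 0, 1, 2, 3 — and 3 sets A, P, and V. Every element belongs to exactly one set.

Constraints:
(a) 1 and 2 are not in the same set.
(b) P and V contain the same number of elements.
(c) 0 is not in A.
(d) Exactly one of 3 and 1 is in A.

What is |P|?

1

From (c): 0 ∉ A.
Suppose 1 ∈ A: no assignment then satisfies all the clues, so 1 ∉ A.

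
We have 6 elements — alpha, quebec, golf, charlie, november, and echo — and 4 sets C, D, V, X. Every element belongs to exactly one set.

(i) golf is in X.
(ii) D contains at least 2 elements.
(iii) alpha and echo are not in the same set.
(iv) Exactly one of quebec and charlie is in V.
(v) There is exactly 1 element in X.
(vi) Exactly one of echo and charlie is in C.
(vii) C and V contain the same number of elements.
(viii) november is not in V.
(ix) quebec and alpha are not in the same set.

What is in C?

C = {echo}

From (i): golf ∈ X.
From (viii): november ∉ V.
(v): X already has 1, so the rest are out.
Suppose alpha ∈ C: no assignment then satisfies all the clues, so alpha ∉ C.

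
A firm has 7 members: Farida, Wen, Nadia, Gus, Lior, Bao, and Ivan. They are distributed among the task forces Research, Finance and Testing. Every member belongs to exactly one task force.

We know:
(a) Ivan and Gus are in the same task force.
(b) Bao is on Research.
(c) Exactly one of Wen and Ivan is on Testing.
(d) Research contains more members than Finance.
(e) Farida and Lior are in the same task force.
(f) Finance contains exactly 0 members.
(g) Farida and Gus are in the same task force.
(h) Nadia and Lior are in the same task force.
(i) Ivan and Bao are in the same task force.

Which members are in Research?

From (b): Bao ∈ Research.
(f): Finance already has 0, so the rest are out.
(i): Ivan matches Bao: Ivan ∈ Research.
(a): Gus matches Ivan: Gus ∈ Research.
(c) (exactly one): Wen ∈ Testing.
(g): Farida matches Gus: Farida ∈ Research.
(e): Lior matches Farida: Lior ∈ Research.
(h): Nadia matches Lior: Nadia ∈ Research.

Research = {Bao, Farida, Gus, Ivan, Lior, Nadia}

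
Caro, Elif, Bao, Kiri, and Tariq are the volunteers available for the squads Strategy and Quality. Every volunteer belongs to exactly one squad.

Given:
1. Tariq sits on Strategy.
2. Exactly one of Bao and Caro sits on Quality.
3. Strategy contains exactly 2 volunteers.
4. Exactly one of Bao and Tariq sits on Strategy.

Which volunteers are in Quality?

From (1): Tariq ∈ Strategy.
(4) (exactly one): Bao ∉ Strategy.
Only one squad left: Bao ∈ Quality.
(2) (exactly one): Caro ∉ Quality.
Only one squad left: Caro ∈ Strategy.
(3): Strategy already has 2, so the rest are out.
Only one squad left: Elif ∈ Quality.
Only one squad left: Kiri ∈ Quality.

Quality = {Bao, Elif, Kiri}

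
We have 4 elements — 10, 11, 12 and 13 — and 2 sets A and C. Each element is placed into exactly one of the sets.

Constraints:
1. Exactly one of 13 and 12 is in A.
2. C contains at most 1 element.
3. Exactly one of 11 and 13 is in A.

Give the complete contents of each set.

A = {10, 11, 12}; C = {13}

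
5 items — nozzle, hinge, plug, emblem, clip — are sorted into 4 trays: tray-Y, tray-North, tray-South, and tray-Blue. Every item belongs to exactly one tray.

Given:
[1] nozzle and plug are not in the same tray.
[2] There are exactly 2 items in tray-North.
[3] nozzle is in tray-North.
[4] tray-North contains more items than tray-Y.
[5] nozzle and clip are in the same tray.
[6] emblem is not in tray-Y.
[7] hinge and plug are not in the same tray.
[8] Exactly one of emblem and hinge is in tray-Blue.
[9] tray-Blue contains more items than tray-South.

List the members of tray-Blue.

tray-Blue = {emblem, plug}

From (3): nozzle ∈ tray-North.
From (6): emblem ∉ tray-Y.
(1): plug ∉ tray-North.
(5): clip matches nozzle: clip ∉ tray-Y.
(5): clip matches nozzle: clip ∈ tray-North.
(2): tray-North already has 2, so the rest are out.
Suppose hinge ∈ tray-Blue: no assignment then satisfies all the clues, so hinge ∉ tray-Blue.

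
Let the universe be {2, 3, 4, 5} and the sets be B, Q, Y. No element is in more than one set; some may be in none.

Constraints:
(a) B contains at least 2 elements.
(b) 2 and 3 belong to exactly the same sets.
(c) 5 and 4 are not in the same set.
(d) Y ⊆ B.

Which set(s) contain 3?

3: B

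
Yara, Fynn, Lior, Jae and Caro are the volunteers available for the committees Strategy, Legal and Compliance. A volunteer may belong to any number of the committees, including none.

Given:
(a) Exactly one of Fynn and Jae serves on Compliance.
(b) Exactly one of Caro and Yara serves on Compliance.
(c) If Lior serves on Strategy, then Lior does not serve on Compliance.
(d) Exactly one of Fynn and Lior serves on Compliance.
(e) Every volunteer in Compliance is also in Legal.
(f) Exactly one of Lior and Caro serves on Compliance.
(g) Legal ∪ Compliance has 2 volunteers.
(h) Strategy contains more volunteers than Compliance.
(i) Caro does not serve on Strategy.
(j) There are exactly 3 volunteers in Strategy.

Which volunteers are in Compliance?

Compliance = {Caro, Fynn}

From (i): Caro ∉ Strategy.
Suppose Yara ∈ Compliance: no assignment then satisfies all the clues, so Yara ∉ Compliance.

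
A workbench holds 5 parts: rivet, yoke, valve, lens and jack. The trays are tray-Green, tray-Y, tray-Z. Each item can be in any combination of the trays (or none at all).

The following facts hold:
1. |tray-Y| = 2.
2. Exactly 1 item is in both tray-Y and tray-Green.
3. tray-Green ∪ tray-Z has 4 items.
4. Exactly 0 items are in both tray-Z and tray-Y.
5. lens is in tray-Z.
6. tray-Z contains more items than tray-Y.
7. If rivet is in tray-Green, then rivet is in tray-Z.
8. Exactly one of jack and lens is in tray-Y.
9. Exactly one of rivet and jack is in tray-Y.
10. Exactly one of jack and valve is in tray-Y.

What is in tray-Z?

tray-Z = {lens, rivet, valve}

From (5): lens ∈ tray-Z.
Suppose rivet ∉ tray-Z: no assignment then satisfies all the clues, so rivet ∈ tray-Z.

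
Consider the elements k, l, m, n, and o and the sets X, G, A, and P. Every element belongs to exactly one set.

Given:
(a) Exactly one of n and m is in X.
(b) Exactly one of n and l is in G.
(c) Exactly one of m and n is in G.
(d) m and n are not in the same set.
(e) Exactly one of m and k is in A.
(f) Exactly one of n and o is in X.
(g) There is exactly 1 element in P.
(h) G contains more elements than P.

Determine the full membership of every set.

X = {n}; G = {l, m}; A = {k}; P = {o}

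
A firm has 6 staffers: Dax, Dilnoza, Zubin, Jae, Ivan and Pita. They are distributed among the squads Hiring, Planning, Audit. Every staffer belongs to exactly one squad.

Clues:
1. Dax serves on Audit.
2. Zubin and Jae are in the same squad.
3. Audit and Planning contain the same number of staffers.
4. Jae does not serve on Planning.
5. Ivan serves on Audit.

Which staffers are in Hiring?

Hiring = {Jae, Zubin}

From (1): Dax ∈ Audit.
From (4): Jae ∉ Planning.
From (5): Ivan ∈ Audit.
(2): Zubin matches Jae: Zubin ∉ Planning.
Suppose Dilnoza ∈ Hiring: no assignment then satisfies all the clues, so Dilnoza ∉ Hiring.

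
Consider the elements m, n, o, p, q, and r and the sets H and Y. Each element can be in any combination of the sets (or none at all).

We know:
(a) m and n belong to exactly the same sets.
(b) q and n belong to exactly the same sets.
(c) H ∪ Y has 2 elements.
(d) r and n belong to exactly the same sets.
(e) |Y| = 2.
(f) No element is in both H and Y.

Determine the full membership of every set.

H = {}; Y = {o, p}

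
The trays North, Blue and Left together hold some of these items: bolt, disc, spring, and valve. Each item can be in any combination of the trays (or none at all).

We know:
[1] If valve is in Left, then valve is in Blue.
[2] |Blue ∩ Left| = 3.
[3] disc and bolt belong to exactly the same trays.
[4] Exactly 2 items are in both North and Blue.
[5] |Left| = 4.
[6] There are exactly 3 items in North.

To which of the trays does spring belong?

spring: Left, North

(5): only 4 candidates remain for Left, so all are in.
(1): valve ∈ Blue.
Suppose spring ∉ North: no assignment then satisfies all the clues, so spring ∈ North.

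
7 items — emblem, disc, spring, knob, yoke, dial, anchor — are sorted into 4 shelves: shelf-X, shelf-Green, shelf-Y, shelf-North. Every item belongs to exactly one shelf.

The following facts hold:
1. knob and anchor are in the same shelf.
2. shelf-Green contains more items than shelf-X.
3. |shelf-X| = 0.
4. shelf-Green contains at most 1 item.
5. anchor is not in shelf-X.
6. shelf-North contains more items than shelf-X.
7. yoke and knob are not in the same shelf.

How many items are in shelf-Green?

1

From (5): anchor ∉ shelf-X.
(1): knob matches anchor: knob ∉ shelf-X.
(3): shelf-X already has 0, so the rest are out.
Suppose knob ∈ shelf-Green: no assignment then satisfies all the clues, so knob ∉ shelf-Green.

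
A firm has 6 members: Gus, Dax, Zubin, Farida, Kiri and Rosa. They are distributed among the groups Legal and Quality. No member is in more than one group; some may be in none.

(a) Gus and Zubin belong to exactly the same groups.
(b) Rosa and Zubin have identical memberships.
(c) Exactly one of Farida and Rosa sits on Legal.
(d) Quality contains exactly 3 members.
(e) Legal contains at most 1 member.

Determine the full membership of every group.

Legal = {Farida}; Quality = {Gus, Rosa, Zubin}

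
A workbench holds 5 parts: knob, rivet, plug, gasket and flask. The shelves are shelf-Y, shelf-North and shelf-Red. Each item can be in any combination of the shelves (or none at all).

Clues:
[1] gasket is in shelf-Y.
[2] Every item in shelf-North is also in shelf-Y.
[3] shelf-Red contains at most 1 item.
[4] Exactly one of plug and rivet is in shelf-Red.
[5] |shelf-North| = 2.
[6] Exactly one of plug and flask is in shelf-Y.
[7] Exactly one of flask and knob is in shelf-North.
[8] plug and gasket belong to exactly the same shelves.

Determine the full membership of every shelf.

shelf-Y = {gasket, knob, plug, rivet}; shelf-North = {knob, rivet}; shelf-Red = {rivet}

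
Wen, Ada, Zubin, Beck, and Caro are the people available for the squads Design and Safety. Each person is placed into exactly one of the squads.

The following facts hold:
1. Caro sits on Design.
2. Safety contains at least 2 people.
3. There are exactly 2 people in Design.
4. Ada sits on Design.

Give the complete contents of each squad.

From (1): Caro ∈ Design.
From (4): Ada ∈ Design.
(3): Design already has 2, so the rest are out.
Only one squad left: Wen ∈ Safety.
Only one squad left: Zubin ∈ Safety.
Only one squad left: Beck ∈ Safety.

Design = {Ada, Caro}; Safety = {Beck, Wen, Zubin}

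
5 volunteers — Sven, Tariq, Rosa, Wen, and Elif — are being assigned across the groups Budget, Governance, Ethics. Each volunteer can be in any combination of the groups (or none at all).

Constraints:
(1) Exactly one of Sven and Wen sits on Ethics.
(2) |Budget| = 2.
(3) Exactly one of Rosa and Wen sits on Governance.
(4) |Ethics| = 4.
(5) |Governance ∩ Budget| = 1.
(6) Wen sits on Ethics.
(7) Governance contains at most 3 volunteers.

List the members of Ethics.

Ethics = {Elif, Rosa, Tariq, Wen}

From (6): Wen ∈ Ethics.
(1) (exactly one): Sven ∉ Ethics.
(4): only 4 candidates remain for Ethics, so all are in.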